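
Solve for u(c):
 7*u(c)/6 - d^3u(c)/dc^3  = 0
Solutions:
 u(c) = C3*exp(6^(2/3)*7^(1/3)*c/6) + (C1*sin(2^(2/3)*3^(1/6)*7^(1/3)*c/4) + C2*cos(2^(2/3)*3^(1/6)*7^(1/3)*c/4))*exp(-6^(2/3)*7^(1/3)*c/12)


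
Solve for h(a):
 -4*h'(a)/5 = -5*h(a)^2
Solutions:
 h(a) = -4/(C1 + 25*a)


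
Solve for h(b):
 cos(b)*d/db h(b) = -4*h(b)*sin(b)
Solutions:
 h(b) = C1*cos(b)^4


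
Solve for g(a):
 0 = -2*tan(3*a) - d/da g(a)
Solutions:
 g(a) = C1 + 2*log(cos(3*a))/3


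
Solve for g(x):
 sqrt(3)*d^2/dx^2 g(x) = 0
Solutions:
 g(x) = C1 + C2*x


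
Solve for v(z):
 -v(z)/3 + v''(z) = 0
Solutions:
 v(z) = C1*exp(-sqrt(3)*z/3) + C2*exp(sqrt(3)*z/3)


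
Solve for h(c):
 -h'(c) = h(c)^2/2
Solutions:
 h(c) = 2/(C1 + c)


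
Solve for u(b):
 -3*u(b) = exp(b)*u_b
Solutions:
 u(b) = C1*exp(3*exp(-b))


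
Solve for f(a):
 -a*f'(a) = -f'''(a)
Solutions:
 f(a) = C1 + Integral(C2*airyai(a) + C3*airybi(a), a)


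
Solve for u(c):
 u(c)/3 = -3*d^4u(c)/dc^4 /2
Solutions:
 u(c) = (C1*sin(2^(3/4)*sqrt(3)*c/6) + C2*cos(2^(3/4)*sqrt(3)*c/6))*exp(-2^(3/4)*sqrt(3)*c/6) + (C3*sin(2^(3/4)*sqrt(3)*c/6) + C4*cos(2^(3/4)*sqrt(3)*c/6))*exp(2^(3/4)*sqrt(3)*c/6)


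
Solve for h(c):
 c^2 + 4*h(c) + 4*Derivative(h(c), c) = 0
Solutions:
 h(c) = C1*exp(-c) - c^2/4 + c/2 - 1/2


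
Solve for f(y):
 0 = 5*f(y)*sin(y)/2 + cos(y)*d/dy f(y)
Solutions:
 f(y) = C1*cos(y)^(5/2)


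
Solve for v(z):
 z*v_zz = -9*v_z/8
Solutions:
 v(z) = C1 + C2/z^(1/8)


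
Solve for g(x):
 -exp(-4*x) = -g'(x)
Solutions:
 g(x) = C1 - exp(-4*x)/4


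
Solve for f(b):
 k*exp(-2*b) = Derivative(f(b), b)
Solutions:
 f(b) = C1 - k*exp(-2*b)/2


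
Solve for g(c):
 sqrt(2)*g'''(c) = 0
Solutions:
 g(c) = C1 + C2*c + C3*c^2


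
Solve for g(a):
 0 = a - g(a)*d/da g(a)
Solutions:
 g(a) = -sqrt(C1 + a^2)
 g(a) = sqrt(C1 + a^2)


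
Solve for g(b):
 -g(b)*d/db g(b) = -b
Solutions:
 g(b) = -sqrt(C1 + b^2)
 g(b) = sqrt(C1 + b^2)


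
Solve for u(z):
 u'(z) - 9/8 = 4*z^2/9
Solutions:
 u(z) = C1 + 4*z^3/27 + 9*z/8


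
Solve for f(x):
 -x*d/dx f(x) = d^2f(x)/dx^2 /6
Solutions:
 f(x) = C1 + C2*erf(sqrt(3)*x)


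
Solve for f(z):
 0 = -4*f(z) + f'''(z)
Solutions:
 f(z) = C3*exp(2^(2/3)*z) + (C1*sin(2^(2/3)*sqrt(3)*z/2) + C2*cos(2^(2/3)*sqrt(3)*z/2))*exp(-2^(2/3)*z/2)


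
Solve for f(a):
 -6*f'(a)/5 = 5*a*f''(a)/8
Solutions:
 f(a) = C1 + C2/a^(23/25)


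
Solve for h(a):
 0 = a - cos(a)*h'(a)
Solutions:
 h(a) = C1 + Integral(a/cos(a), a)


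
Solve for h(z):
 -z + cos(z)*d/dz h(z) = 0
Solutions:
 h(z) = C1 + Integral(z/cos(z), z)


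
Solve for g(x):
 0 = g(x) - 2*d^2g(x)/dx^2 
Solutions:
 g(x) = C1*exp(-sqrt(2)*x/2) + C2*exp(sqrt(2)*x/2)


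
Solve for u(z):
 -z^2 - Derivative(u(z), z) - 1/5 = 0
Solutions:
 u(z) = C1 - z^3/3 - z/5


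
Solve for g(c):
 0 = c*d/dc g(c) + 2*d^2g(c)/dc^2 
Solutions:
 g(c) = C1 + C2*erf(c/2)


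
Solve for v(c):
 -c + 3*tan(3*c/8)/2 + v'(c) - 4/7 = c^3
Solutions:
 v(c) = C1 + c^4/4 + c^2/2 + 4*c/7 + 4*log(cos(3*c/8))


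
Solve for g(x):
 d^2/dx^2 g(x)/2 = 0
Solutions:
 g(x) = C1 + C2*x


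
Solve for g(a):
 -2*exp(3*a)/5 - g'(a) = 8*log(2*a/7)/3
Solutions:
 g(a) = C1 - 8*a*log(a)/3 + 8*a*(-log(2) + 1 + log(7))/3 - 2*exp(3*a)/15


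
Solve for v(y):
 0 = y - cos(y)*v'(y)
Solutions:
 v(y) = C1 + Integral(y/cos(y), y)


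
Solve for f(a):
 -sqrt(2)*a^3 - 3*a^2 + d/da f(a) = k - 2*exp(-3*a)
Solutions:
 f(a) = C1 + sqrt(2)*a^4/4 + a^3 + a*k + 2*exp(-3*a)/3


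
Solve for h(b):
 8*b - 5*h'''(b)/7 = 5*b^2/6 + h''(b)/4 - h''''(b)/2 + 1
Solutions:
 h(b) = C1 + C2*b + C3*exp(b*(10 - 3*sqrt(22))/14) + C4*exp(b*(10 + 3*sqrt(22))/14) - 5*b^4/18 + 536*b^3/63 - 3998*b^2/49


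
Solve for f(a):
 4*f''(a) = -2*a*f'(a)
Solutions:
 f(a) = C1 + C2*erf(a/2)


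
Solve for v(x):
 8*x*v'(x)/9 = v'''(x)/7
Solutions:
 v(x) = C1 + Integral(C2*airyai(2*21^(1/3)*x/3) + C3*airybi(2*21^(1/3)*x/3), x)


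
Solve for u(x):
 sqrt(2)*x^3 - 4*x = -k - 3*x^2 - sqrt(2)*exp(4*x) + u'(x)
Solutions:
 u(x) = C1 + k*x + sqrt(2)*x^4/4 + x^3 - 2*x^2 + sqrt(2)*exp(4*x)/4


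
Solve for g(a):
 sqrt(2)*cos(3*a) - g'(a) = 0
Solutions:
 g(a) = C1 + sqrt(2)*sin(3*a)/3


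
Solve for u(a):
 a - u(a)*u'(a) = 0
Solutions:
 u(a) = -sqrt(C1 + a^2)
 u(a) = sqrt(C1 + a^2)


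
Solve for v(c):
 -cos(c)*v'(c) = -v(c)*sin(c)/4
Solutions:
 v(c) = C1/cos(c)^(1/4)


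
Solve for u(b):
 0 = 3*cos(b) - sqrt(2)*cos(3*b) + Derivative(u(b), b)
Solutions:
 u(b) = C1 - 3*sin(b) + sqrt(2)*sin(3*b)/3


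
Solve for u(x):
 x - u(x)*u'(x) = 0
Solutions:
 u(x) = -sqrt(C1 + x^2)
 u(x) = sqrt(C1 + x^2)


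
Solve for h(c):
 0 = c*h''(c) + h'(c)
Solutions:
 h(c) = C1 + C2*log(c)


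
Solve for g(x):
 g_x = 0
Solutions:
 g(x) = C1


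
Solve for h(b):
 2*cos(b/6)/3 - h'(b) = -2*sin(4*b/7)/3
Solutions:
 h(b) = C1 + 4*sin(b/6) - 7*cos(4*b/7)/6


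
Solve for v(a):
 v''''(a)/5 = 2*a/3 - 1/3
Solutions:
 v(a) = C1 + C2*a + C3*a^2 + C4*a^3 + a^5/36 - 5*a^4/72


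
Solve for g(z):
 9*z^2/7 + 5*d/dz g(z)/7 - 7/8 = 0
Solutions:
 g(z) = C1 - 3*z^3/5 + 49*z/40


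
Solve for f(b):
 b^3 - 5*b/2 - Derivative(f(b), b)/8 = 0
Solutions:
 f(b) = C1 + 2*b^4 - 10*b^2


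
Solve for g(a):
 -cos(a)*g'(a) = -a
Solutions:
 g(a) = C1 + Integral(a/cos(a), a)


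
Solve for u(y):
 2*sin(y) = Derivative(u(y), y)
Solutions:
 u(y) = C1 - 2*cos(y)


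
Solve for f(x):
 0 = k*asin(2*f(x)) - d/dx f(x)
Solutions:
 Integral(1/asin(2*_y), (_y, f(x))) = C1 + k*x


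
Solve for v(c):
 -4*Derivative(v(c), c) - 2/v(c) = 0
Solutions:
 v(c) = -sqrt(C1 - c)
 v(c) = sqrt(C1 - c)


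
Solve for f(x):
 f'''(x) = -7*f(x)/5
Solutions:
 f(x) = C3*exp(-5^(2/3)*7^(1/3)*x/5) + (C1*sin(sqrt(3)*5^(2/3)*7^(1/3)*x/10) + C2*cos(sqrt(3)*5^(2/3)*7^(1/3)*x/10))*exp(5^(2/3)*7^(1/3)*x/10)


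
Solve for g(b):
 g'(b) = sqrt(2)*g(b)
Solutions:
 g(b) = C1*exp(sqrt(2)*b)


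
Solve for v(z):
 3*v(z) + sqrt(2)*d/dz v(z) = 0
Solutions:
 v(z) = C1*exp(-3*sqrt(2)*z/2)


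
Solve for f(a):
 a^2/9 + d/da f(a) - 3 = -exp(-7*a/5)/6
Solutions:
 f(a) = C1 - a^3/27 + 3*a + 5*exp(-7*a/5)/42


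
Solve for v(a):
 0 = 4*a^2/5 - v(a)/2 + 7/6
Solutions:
 v(a) = 8*a^2/5 + 7/3


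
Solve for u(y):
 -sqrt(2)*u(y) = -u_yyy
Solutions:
 u(y) = C3*exp(2^(1/6)*y) + (C1*sin(2^(1/6)*sqrt(3)*y/2) + C2*cos(2^(1/6)*sqrt(3)*y/2))*exp(-2^(1/6)*y/2)


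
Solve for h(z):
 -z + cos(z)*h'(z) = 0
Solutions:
 h(z) = C1 + Integral(z/cos(z), z)


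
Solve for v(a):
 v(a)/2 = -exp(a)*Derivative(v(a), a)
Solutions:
 v(a) = C1*exp(exp(-a)/2)


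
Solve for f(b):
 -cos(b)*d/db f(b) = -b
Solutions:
 f(b) = C1 + Integral(b/cos(b), b)


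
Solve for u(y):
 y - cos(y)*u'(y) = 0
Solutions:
 u(y) = C1 + Integral(y/cos(y), y)


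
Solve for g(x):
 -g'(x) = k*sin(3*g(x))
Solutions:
 g(x) = -acos((-C1 - exp(6*k*x))/(C1 - exp(6*k*x)))/3 + 2*pi/3
 g(x) = acos((-C1 - exp(6*k*x))/(C1 - exp(6*k*x)))/3


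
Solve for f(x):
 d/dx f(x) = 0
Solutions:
 f(x) = C1


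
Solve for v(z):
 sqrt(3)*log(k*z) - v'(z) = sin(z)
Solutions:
 v(z) = C1 + sqrt(3)*z*(log(k*z) - 1) + cos(z)


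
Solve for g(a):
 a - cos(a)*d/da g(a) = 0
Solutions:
 g(a) = C1 + Integral(a/cos(a), a)


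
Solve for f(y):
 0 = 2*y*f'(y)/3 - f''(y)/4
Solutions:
 f(y) = C1 + C2*erfi(2*sqrt(3)*y/3)


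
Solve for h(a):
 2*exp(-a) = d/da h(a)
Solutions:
 h(a) = C1 - 2*exp(-a)


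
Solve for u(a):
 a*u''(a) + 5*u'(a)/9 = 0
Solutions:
 u(a) = C1 + C2*a^(4/9)


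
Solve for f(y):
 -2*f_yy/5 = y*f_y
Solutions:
 f(y) = C1 + C2*erf(sqrt(5)*y/2)


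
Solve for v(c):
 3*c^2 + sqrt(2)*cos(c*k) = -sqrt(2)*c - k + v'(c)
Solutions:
 v(c) = C1 + c^3 + sqrt(2)*c^2/2 + c*k + sqrt(2)*sin(c*k)/k


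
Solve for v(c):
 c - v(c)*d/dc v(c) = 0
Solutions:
 v(c) = -sqrt(C1 + c^2)
 v(c) = sqrt(C1 + c^2)


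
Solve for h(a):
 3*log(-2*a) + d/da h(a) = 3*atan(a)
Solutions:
 h(a) = C1 - 3*a*log(-a) + 3*a*atan(a) - 3*a*log(2) + 3*a - 3*log(a^2 + 1)/2


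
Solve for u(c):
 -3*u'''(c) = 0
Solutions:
 u(c) = C1 + C2*c + C3*c^2


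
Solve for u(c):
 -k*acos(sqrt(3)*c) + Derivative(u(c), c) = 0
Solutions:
 u(c) = C1 + k*(c*acos(sqrt(3)*c) - sqrt(3)*sqrt(1 - 3*c^2)/3)


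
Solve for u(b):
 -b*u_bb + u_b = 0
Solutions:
 u(b) = C1 + C2*b^2


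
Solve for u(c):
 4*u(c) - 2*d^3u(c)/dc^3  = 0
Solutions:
 u(c) = C3*exp(2^(1/3)*c) + (C1*sin(2^(1/3)*sqrt(3)*c/2) + C2*cos(2^(1/3)*sqrt(3)*c/2))*exp(-2^(1/3)*c/2)


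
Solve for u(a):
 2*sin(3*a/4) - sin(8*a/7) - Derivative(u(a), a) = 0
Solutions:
 u(a) = C1 - 8*cos(3*a/4)/3 + 7*cos(8*a/7)/8


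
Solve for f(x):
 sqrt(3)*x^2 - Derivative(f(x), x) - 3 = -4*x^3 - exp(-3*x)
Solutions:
 f(x) = C1 + x^4 + sqrt(3)*x^3/3 - 3*x - exp(-3*x)/3


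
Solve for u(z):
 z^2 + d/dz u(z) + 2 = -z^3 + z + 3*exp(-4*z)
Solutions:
 u(z) = C1 - z^4/4 - z^3/3 + z^2/2 - 2*z - 3*exp(-4*z)/4


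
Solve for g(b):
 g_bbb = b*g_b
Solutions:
 g(b) = C1 + Integral(C2*airyai(b) + C3*airybi(b), b)


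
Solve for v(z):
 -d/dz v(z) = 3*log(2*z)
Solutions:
 v(z) = C1 - 3*z*log(z) - z*log(8) + 3*z


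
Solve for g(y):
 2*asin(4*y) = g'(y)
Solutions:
 g(y) = C1 + 2*y*asin(4*y) + sqrt(1 - 16*y^2)/2


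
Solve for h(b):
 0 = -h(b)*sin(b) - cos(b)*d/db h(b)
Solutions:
 h(b) = C1*cos(b)


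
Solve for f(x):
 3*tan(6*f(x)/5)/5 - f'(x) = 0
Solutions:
 f(x) = -5*asin(C1*exp(18*x/25))/6 + 5*pi/6
 f(x) = 5*asin(C1*exp(18*x/25))/6


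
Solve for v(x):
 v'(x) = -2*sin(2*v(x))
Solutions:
 v(x) = pi - acos((-C1 - exp(8*x))/(C1 - exp(8*x)))/2
 v(x) = acos((-C1 - exp(8*x))/(C1 - exp(8*x)))/2


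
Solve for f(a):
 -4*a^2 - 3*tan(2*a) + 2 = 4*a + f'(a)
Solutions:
 f(a) = C1 - 4*a^3/3 - 2*a^2 + 2*a + 3*log(cos(2*a))/2


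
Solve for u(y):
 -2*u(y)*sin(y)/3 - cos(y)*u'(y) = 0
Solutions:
 u(y) = C1*cos(y)^(2/3)


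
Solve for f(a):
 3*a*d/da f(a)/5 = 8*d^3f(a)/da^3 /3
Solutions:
 f(a) = C1 + Integral(C2*airyai(15^(2/3)*a/10) + C3*airybi(15^(2/3)*a/10), a)


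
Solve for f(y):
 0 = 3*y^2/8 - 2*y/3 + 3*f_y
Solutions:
 f(y) = C1 - y^3/24 + y^2/9


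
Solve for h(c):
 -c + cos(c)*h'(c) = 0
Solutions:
 h(c) = C1 + Integral(c/cos(c), c)


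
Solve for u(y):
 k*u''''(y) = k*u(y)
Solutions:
 u(y) = C1*exp(-y) + C2*exp(y) + C3*sin(y) + C4*cos(y)


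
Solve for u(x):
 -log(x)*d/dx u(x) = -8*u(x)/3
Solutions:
 u(x) = C1*exp(8*li(x)/3)


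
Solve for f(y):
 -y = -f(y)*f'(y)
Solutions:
 f(y) = -sqrt(C1 + y^2)
 f(y) = sqrt(C1 + y^2)


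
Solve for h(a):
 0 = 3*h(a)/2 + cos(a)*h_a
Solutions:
 h(a) = C1*(sin(a) - 1)^(3/4)/(sin(a) + 1)^(3/4)


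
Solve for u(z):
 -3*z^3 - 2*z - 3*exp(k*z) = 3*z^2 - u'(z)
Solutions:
 u(z) = C1 + 3*z^4/4 + z^3 + z^2 + 3*exp(k*z)/k


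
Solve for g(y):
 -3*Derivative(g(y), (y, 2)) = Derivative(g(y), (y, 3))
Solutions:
 g(y) = C1 + C2*y + C3*exp(-3*y)


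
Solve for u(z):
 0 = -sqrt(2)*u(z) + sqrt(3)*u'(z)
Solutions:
 u(z) = C1*exp(sqrt(6)*z/3)


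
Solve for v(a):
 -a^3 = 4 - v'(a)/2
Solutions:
 v(a) = C1 + a^4/2 + 8*a


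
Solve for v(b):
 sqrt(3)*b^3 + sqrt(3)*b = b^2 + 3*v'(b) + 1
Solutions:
 v(b) = C1 + sqrt(3)*b^4/12 - b^3/9 + sqrt(3)*b^2/6 - b/3


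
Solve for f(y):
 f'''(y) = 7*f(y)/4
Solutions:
 f(y) = C3*exp(14^(1/3)*y/2) + (C1*sin(14^(1/3)*sqrt(3)*y/4) + C2*cos(14^(1/3)*sqrt(3)*y/4))*exp(-14^(1/3)*y/4)


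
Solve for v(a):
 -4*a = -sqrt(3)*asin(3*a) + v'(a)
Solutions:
 v(a) = C1 - 2*a^2 + sqrt(3)*(a*asin(3*a) + sqrt(1 - 9*a^2)/3)


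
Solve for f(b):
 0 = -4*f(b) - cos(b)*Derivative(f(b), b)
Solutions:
 f(b) = C1*(sin(b)^2 - 2*sin(b) + 1)/(sin(b)^2 + 2*sin(b) + 1)


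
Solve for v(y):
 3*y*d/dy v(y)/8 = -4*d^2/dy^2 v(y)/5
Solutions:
 v(y) = C1 + C2*erf(sqrt(15)*y/8)


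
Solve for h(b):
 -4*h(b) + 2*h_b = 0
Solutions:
 h(b) = C1*exp(2*b)


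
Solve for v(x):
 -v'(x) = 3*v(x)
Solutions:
 v(x) = C1*exp(-3*x)


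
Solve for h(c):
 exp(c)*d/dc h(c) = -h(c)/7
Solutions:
 h(c) = C1*exp(exp(-c)/7)


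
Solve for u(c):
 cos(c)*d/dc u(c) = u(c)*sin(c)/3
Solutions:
 u(c) = C1/cos(c)^(1/3)


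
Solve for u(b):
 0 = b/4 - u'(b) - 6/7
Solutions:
 u(b) = C1 + b^2/8 - 6*b/7


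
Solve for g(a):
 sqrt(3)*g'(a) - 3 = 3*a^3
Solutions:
 g(a) = C1 + sqrt(3)*a^4/4 + sqrt(3)*a


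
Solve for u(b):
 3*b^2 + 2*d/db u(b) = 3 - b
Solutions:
 u(b) = C1 - b^3/2 - b^2/4 + 3*b/2


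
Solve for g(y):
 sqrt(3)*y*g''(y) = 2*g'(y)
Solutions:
 g(y) = C1 + C2*y^(1 + 2*sqrt(3)/3)


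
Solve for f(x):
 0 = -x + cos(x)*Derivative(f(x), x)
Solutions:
 f(x) = C1 + Integral(x/cos(x), x)


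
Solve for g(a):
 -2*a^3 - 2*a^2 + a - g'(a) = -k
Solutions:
 g(a) = C1 - a^4/2 - 2*a^3/3 + a^2/2 + a*k


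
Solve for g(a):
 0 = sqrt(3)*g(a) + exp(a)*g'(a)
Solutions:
 g(a) = C1*exp(sqrt(3)*exp(-a))


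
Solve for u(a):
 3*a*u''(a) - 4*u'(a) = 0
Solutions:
 u(a) = C1 + C2*a^(7/3)


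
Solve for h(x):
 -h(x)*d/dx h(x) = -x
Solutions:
 h(x) = -sqrt(C1 + x^2)
 h(x) = sqrt(C1 + x^2)


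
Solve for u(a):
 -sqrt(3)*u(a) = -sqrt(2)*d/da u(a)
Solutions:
 u(a) = C1*exp(sqrt(6)*a/2)


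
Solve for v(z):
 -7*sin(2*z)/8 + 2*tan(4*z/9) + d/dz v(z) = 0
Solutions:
 v(z) = C1 + 9*log(cos(4*z/9))/2 - 7*cos(2*z)/16


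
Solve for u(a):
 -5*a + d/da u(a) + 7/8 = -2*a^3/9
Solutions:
 u(a) = C1 - a^4/18 + 5*a^2/2 - 7*a/8


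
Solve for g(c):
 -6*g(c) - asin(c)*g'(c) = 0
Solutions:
 g(c) = C1*exp(-6*Integral(1/asin(c), c))


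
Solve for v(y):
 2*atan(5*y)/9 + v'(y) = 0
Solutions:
 v(y) = C1 - 2*y*atan(5*y)/9 + log(25*y^2 + 1)/45


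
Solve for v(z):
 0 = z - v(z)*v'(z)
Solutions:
 v(z) = -sqrt(C1 + z^2)
 v(z) = sqrt(C1 + z^2)


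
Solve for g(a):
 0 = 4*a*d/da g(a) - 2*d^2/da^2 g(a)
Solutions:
 g(a) = C1 + C2*erfi(a)


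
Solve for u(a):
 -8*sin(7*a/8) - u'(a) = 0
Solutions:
 u(a) = C1 + 64*cos(7*a/8)/7


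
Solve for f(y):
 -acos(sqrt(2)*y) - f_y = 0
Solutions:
 f(y) = C1 - y*acos(sqrt(2)*y) + sqrt(2)*sqrt(1 - 2*y^2)/2


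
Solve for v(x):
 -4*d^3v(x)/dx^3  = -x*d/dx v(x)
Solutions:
 v(x) = C1 + Integral(C2*airyai(2^(1/3)*x/2) + C3*airybi(2^(1/3)*x/2), x)


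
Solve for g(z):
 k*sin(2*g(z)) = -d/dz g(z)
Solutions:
 g(z) = pi - acos((-C1 - exp(4*k*z))/(C1 - exp(4*k*z)))/2
 g(z) = acos((-C1 - exp(4*k*z))/(C1 - exp(4*k*z)))/2


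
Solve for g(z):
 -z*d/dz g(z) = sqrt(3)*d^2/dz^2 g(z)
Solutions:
 g(z) = C1 + C2*erf(sqrt(2)*3^(3/4)*z/6)


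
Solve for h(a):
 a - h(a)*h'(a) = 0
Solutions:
 h(a) = -sqrt(C1 + a^2)
 h(a) = sqrt(C1 + a^2)


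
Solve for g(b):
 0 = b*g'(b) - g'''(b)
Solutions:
 g(b) = C1 + Integral(C2*airyai(b) + C3*airybi(b), b)


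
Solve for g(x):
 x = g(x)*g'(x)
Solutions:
 g(x) = -sqrt(C1 + x^2)
 g(x) = sqrt(C1 + x^2)


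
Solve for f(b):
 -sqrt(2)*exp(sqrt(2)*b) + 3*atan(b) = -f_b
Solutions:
 f(b) = C1 - 3*b*atan(b) + exp(sqrt(2)*b) + 3*log(b^2 + 1)/2


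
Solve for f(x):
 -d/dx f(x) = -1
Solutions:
 f(x) = C1 + x


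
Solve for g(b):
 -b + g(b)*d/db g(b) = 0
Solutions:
 g(b) = -sqrt(C1 + b^2)
 g(b) = sqrt(C1 + b^2)


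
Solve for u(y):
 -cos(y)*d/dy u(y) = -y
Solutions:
 u(y) = C1 + Integral(y/cos(y), y)


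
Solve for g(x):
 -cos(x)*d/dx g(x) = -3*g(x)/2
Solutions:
 g(x) = C1*(sin(x) + 1)^(3/4)/(sin(x) - 1)^(3/4)


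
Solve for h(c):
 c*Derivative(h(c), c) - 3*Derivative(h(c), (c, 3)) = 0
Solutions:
 h(c) = C1 + Integral(C2*airyai(3^(2/3)*c/3) + C3*airybi(3^(2/3)*c/3), c)


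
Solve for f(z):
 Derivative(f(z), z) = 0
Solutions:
 f(z) = C1


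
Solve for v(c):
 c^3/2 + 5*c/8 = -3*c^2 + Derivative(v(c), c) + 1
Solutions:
 v(c) = C1 + c^4/8 + c^3 + 5*c^2/16 - c


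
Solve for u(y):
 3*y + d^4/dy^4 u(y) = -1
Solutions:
 u(y) = C1 + C2*y + C3*y^2 + C4*y^3 - y^5/40 - y^4/24


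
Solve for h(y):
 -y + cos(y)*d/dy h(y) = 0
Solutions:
 h(y) = C1 + Integral(y/cos(y), y)


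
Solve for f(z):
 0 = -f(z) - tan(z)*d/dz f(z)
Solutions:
 f(z) = C1/sin(z)


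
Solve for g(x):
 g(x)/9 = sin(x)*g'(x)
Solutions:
 g(x) = C1*(cos(x) - 1)^(1/18)/(cos(x) + 1)^(1/18)


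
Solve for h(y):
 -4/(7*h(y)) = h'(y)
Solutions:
 h(y) = -sqrt(C1 - 56*y)/7
 h(y) = sqrt(C1 - 56*y)/7


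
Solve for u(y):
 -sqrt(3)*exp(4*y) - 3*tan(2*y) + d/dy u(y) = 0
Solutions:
 u(y) = C1 + sqrt(3)*exp(4*y)/4 - 3*log(cos(2*y))/2


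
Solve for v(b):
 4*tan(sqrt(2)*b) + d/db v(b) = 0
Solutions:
 v(b) = C1 + 2*sqrt(2)*log(cos(sqrt(2)*b))


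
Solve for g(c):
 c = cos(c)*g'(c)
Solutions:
 g(c) = C1 + Integral(c/cos(c), c)


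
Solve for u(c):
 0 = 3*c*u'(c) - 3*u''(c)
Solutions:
 u(c) = C1 + C2*erfi(sqrt(2)*c/2)


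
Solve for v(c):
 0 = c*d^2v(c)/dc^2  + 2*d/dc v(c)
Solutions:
 v(c) = C1 + C2/c


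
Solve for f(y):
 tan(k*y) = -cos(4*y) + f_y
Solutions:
 f(y) = C1 + Piecewise((-log(cos(k*y))/k, Ne(k, 0)), (0, True)) + sin(4*y)/4


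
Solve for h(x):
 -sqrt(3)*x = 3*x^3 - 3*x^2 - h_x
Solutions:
 h(x) = C1 + 3*x^4/4 - x^3 + sqrt(3)*x^2/2


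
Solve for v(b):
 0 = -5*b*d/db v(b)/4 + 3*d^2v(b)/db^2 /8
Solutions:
 v(b) = C1 + C2*erfi(sqrt(15)*b/3)


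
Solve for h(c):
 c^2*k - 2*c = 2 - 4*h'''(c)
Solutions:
 h(c) = C1 + C2*c + C3*c^2 - c^5*k/240 + c^4/48 + c^3/12


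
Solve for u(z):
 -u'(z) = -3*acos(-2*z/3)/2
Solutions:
 u(z) = C1 + 3*z*acos(-2*z/3)/2 + 3*sqrt(9 - 4*z^2)/4


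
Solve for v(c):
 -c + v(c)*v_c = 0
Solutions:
 v(c) = -sqrt(C1 + c^2)
 v(c) = sqrt(C1 + c^2)


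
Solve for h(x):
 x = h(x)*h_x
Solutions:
 h(x) = -sqrt(C1 + x^2)
 h(x) = sqrt(C1 + x^2)


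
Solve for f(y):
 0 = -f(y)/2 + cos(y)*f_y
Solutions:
 f(y) = C1*(sin(y) + 1)^(1/4)/(sin(y) - 1)^(1/4)


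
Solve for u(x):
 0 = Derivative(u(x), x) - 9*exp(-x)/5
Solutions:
 u(x) = C1 - 9*exp(-x)/5


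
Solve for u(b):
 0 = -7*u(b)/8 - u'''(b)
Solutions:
 u(b) = C3*exp(-7^(1/3)*b/2) + (C1*sin(sqrt(3)*7^(1/3)*b/4) + C2*cos(sqrt(3)*7^(1/3)*b/4))*exp(7^(1/3)*b/4)


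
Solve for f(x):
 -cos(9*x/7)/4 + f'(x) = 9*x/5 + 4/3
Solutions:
 f(x) = C1 + 9*x^2/10 + 4*x/3 + 7*sin(9*x/7)/36


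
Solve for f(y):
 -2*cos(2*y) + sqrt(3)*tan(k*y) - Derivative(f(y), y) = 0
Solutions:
 f(y) = C1 + sqrt(3)*Piecewise((-log(cos(k*y))/k, Ne(k, 0)), (0, True)) - sin(2*y)


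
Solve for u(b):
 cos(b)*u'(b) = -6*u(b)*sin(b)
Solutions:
 u(b) = C1*cos(b)^6


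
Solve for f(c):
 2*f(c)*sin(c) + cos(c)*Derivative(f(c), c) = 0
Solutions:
 f(c) = C1*cos(c)^2


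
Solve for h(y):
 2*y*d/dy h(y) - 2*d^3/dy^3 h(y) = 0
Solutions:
 h(y) = C1 + Integral(C2*airyai(y) + C3*airybi(y), y)


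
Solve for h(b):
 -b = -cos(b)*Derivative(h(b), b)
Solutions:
 h(b) = C1 + Integral(b/cos(b), b)


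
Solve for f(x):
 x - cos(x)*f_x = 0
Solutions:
 f(x) = C1 + Integral(x/cos(x), x)


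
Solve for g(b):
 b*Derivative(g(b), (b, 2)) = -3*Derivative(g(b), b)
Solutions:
 g(b) = C1 + C2/b^2


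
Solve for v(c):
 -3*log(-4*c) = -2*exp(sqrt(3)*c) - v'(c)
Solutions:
 v(c) = C1 + 3*c*log(-c) + 3*c*(-1 + 2*log(2)) - 2*sqrt(3)*exp(sqrt(3)*c)/3


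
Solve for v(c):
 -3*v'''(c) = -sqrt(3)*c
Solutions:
 v(c) = C1 + C2*c + C3*c^2 + sqrt(3)*c^4/72


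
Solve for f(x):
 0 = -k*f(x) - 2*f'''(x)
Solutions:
 f(x) = C1*exp(2^(2/3)*x*(-k)^(1/3)/2) + C2*exp(2^(2/3)*x*(-k)^(1/3)*(-1 + sqrt(3)*I)/4) + C3*exp(-2^(2/3)*x*(-k)^(1/3)*(1 + sqrt(3)*I)/4)


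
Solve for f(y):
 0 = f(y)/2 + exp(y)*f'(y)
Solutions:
 f(y) = C1*exp(exp(-y)/2)


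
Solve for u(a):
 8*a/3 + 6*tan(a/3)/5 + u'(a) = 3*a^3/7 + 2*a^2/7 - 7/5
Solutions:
 u(a) = C1 + 3*a^4/28 + 2*a^3/21 - 4*a^2/3 - 7*a/5 + 18*log(cos(a/3))/5


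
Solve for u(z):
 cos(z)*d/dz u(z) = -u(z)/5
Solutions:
 u(z) = C1*(sin(z) - 1)^(1/10)/(sin(z) + 1)^(1/10)


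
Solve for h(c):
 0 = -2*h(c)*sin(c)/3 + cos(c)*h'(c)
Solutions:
 h(c) = C1/cos(c)^(2/3)


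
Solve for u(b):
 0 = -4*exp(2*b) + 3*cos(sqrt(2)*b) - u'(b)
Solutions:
 u(b) = C1 - 2*exp(2*b) + 3*sqrt(2)*sin(sqrt(2)*b)/2


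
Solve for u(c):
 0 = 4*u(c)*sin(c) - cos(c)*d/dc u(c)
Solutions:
 u(c) = C1/cos(c)^4


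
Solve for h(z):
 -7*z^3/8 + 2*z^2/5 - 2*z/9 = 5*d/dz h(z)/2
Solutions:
 h(z) = C1 - 7*z^4/80 + 4*z^3/75 - 2*z^2/45


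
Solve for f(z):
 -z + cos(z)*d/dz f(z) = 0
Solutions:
 f(z) = C1 + Integral(z/cos(z), z)


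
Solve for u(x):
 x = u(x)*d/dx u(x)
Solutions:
 u(x) = -sqrt(C1 + x^2)
 u(x) = sqrt(C1 + x^2)


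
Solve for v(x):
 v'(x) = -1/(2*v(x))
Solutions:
 v(x) = -sqrt(C1 - x)
 v(x) = sqrt(C1 - x)


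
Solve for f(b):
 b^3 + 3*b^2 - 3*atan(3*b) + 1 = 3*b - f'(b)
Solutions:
 f(b) = C1 - b^4/4 - b^3 + 3*b^2/2 + 3*b*atan(3*b) - b - log(9*b^2 + 1)/2


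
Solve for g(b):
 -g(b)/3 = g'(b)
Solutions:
 g(b) = C1*exp(-b/3)


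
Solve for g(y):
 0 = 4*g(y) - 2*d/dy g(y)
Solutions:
 g(y) = C1*exp(2*y)


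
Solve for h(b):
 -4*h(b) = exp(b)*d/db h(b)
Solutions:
 h(b) = C1*exp(4*exp(-b))


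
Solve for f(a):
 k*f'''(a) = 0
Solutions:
 f(a) = C1 + C2*a + C3*a^2


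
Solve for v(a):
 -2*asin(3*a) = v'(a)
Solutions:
 v(a) = C1 - 2*a*asin(3*a) - 2*sqrt(1 - 9*a^2)/3


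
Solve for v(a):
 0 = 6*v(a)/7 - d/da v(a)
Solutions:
 v(a) = C1*exp(6*a/7)


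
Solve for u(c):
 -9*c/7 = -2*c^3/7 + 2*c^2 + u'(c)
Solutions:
 u(c) = C1 + c^4/14 - 2*c^3/3 - 9*c^2/14


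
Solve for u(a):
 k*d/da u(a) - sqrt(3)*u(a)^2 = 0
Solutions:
 u(a) = -k/(C1*k + sqrt(3)*a)


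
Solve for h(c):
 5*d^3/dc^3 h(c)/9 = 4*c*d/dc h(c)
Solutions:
 h(c) = C1 + Integral(C2*airyai(30^(2/3)*c/5) + C3*airybi(30^(2/3)*c/5), c)


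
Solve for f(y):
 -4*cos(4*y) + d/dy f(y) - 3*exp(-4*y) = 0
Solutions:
 f(y) = C1 + sin(4*y) - 3*exp(-4*y)/4


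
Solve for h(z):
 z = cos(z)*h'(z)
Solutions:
 h(z) = C1 + Integral(z/cos(z), z)


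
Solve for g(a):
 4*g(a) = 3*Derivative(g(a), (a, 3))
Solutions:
 g(a) = C3*exp(6^(2/3)*a/3) + (C1*sin(2^(2/3)*3^(1/6)*a/2) + C2*cos(2^(2/3)*3^(1/6)*a/2))*exp(-6^(2/3)*a/6)


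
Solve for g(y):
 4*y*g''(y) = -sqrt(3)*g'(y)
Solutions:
 g(y) = C1 + C2*y^(1 - sqrt(3)/4)


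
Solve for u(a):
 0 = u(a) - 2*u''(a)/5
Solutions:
 u(a) = C1*exp(-sqrt(10)*a/2) + C2*exp(sqrt(10)*a/2)


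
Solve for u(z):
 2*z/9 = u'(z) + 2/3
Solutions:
 u(z) = C1 + z^2/9 - 2*z/3


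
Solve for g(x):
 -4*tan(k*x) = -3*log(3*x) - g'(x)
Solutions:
 g(x) = C1 - 3*x*log(x) - 3*x*log(3) + 3*x + 4*Piecewise((-log(cos(k*x))/k, Ne(k, 0)), (0, True))


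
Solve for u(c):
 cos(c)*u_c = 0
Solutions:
 u(c) = C1


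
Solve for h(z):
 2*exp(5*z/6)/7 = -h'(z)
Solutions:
 h(z) = C1 - 12*exp(5*z/6)/35


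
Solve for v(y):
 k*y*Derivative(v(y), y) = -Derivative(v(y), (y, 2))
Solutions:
 v(y) = Piecewise((-sqrt(2)*sqrt(pi)*C1*erf(sqrt(2)*sqrt(k)*y/2)/(2*sqrt(k)) - C2, (k > 0) | (k < 0)), (-C1*y - C2, True))


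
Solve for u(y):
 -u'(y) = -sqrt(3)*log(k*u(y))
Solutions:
 li(k*u(y))/k = C1 + sqrt(3)*y


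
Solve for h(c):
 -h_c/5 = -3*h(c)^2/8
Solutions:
 h(c) = -8/(C1 + 15*c)


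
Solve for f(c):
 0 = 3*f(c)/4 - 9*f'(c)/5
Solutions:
 f(c) = C1*exp(5*c/12)


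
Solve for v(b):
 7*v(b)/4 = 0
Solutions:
 v(b) = 0


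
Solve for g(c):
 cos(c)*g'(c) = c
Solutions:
 g(c) = C1 + Integral(c/cos(c), c)


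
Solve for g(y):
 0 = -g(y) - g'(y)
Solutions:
 g(y) = C1*exp(-y)


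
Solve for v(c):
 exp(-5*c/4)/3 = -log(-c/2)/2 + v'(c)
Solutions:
 v(c) = C1 + c*log(-c)/2 + c*(-1 - log(2))/2 - 4*exp(-5*c/4)/15


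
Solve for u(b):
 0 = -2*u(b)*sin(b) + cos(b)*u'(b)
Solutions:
 u(b) = C1/cos(b)^2


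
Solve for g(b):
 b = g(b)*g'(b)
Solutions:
 g(b) = -sqrt(C1 + b^2)
 g(b) = sqrt(C1 + b^2)


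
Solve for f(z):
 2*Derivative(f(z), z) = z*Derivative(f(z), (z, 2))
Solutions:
 f(z) = C1 + C2*z^3


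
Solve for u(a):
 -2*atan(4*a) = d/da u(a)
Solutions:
 u(a) = C1 - 2*a*atan(4*a) + log(16*a^2 + 1)/4


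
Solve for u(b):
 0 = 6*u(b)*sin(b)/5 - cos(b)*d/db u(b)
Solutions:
 u(b) = C1/cos(b)^(6/5)


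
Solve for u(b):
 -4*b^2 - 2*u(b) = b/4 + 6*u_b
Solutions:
 u(b) = C1*exp(-b/3) - 2*b^2 + 95*b/8 - 285/8


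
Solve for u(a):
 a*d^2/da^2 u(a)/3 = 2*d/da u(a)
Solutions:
 u(a) = C1 + C2*a^7


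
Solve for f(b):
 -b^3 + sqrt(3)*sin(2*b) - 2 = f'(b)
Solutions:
 f(b) = C1 - b^4/4 - 2*b - sqrt(3)*cos(2*b)/2


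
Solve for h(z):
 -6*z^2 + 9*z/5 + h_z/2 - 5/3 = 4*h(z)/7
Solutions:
 h(z) = C1*exp(8*z/7) - 21*z^2/2 - 609*z/40 - 15589/960


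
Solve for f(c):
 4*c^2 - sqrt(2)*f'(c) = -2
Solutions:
 f(c) = C1 + 2*sqrt(2)*c^3/3 + sqrt(2)*c


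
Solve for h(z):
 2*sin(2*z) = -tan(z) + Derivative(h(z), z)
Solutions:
 h(z) = C1 - log(cos(z)) - cos(2*z)


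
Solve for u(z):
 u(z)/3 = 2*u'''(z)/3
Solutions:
 u(z) = C3*exp(2^(2/3)*z/2) + (C1*sin(2^(2/3)*sqrt(3)*z/4) + C2*cos(2^(2/3)*sqrt(3)*z/4))*exp(-2^(2/3)*z/4)


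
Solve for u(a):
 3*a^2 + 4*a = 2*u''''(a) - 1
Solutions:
 u(a) = C1 + C2*a + C3*a^2 + C4*a^3 + a^6/240 + a^5/60 + a^4/48


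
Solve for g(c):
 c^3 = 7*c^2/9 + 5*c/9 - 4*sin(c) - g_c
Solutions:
 g(c) = C1 - c^4/4 + 7*c^3/27 + 5*c^2/18 + 4*cos(c)


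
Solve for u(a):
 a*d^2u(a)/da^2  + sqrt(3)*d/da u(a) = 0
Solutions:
 u(a) = C1 + C2*a^(1 - sqrt(3))


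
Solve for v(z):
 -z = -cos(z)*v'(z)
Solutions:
 v(z) = C1 + Integral(z/cos(z), z)


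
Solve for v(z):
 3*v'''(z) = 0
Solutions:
 v(z) = C1 + C2*z + C3*z^2


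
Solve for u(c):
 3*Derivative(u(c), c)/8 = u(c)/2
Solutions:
 u(c) = C1*exp(4*c/3)


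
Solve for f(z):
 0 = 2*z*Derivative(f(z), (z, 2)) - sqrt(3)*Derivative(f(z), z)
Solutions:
 f(z) = C1 + C2*z^(sqrt(3)/2 + 1)


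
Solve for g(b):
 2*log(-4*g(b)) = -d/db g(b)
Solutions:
 Integral(1/(log(-_y) + 2*log(2)), (_y, g(b)))/2 = C1 - b


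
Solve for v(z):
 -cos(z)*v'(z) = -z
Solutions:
 v(z) = C1 + Integral(z/cos(z), z)


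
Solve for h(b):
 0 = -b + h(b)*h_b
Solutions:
 h(b) = -sqrt(C1 + b^2)
 h(b) = sqrt(C1 + b^2)


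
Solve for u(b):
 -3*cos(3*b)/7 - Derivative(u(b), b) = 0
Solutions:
 u(b) = C1 - sin(3*b)/7


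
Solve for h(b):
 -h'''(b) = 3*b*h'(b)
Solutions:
 h(b) = C1 + Integral(C2*airyai(-3^(1/3)*b) + C3*airybi(-3^(1/3)*b), b)


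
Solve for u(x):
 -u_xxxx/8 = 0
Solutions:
 u(x) = C1 + C2*x + C3*x^2 + C4*x^3


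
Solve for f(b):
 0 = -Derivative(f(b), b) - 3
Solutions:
 f(b) = C1 - 3*b


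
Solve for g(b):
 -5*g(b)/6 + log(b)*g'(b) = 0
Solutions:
 g(b) = C1*exp(5*li(b)/6)


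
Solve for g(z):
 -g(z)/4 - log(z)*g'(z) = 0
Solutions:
 g(z) = C1*exp(-li(z)/4)


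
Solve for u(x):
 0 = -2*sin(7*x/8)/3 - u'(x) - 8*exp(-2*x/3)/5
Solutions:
 u(x) = C1 + 16*cos(7*x/8)/21 + 12*exp(-2*x/3)/5


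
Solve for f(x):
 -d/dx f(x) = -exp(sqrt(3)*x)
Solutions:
 f(x) = C1 + sqrt(3)*exp(sqrt(3)*x)/3


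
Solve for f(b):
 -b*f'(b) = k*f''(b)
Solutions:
 f(b) = C1 + C2*sqrt(k)*erf(sqrt(2)*b*sqrt(1/k)/2)


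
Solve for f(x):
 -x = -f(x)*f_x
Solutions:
 f(x) = -sqrt(C1 + x^2)
 f(x) = sqrt(C1 + x^2)


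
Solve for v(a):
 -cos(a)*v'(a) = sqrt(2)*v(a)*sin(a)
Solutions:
 v(a) = C1*cos(a)^(sqrt(2))


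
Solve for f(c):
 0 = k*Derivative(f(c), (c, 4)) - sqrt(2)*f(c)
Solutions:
 f(c) = C1*exp(-2^(1/8)*c*(1/k)^(1/4)) + C2*exp(2^(1/8)*c*(1/k)^(1/4)) + C3*exp(-2^(1/8)*I*c*(1/k)^(1/4)) + C4*exp(2^(1/8)*I*c*(1/k)^(1/4))


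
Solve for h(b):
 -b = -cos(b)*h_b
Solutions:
 h(b) = C1 + Integral(b/cos(b), b)


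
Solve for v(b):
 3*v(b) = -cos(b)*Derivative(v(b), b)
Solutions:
 v(b) = C1*(sin(b) - 1)^(3/2)/(sin(b) + 1)^(3/2)


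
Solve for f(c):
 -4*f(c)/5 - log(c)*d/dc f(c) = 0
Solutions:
 f(c) = C1*exp(-4*li(c)/5)


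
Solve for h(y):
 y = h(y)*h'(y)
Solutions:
 h(y) = -sqrt(C1 + y^2)
 h(y) = sqrt(C1 + y^2)


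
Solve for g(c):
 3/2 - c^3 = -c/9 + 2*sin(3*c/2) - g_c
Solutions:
 g(c) = C1 + c^4/4 - c^2/18 - 3*c/2 - 4*cos(3*c/2)/3


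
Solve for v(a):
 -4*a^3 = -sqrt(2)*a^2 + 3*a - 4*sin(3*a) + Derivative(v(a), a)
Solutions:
 v(a) = C1 - a^4 + sqrt(2)*a^3/3 - 3*a^2/2 - 4*cos(3*a)/3


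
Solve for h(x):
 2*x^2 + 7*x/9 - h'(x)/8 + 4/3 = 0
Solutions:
 h(x) = C1 + 16*x^3/3 + 28*x^2/9 + 32*x/3


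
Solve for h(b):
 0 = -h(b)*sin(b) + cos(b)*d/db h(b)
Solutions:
 h(b) = C1/cos(b)


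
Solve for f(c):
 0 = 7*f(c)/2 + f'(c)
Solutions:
 f(c) = C1*exp(-7*c/2)


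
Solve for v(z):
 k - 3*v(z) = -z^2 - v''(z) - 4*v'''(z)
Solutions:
 v(z) = C1*exp(-z*((36*sqrt(323) + 647)^(-1/3) + 2 + (36*sqrt(323) + 647)^(1/3))/24)*sin(sqrt(3)*z*(-(36*sqrt(323) + 647)^(1/3) + (36*sqrt(323) + 647)^(-1/3))/24) + C2*exp(-z*((36*sqrt(323) + 647)^(-1/3) + 2 + (36*sqrt(323) + 647)^(1/3))/24)*cos(sqrt(3)*z*(-(36*sqrt(323) + 647)^(1/3) + (36*sqrt(323) + 647)^(-1/3))/24) + C3*exp(z*(-1 + (36*sqrt(323) + 647)^(-1/3) + (36*sqrt(323) + 647)^(1/3))/12) + k/3 + z^2/3 + 2/9


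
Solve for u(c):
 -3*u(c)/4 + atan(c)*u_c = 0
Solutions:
 u(c) = C1*exp(3*Integral(1/atan(c), c)/4)


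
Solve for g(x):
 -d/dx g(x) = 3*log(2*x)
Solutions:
 g(x) = C1 - 3*x*log(x) - x*log(8) + 3*x


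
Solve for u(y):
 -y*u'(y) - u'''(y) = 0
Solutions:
 u(y) = C1 + Integral(C2*airyai(-y) + C3*airybi(-y), y)


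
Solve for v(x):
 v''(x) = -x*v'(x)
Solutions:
 v(x) = C1 + C2*erf(sqrt(2)*x/2)


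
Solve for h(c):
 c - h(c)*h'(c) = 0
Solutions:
 h(c) = -sqrt(C1 + c^2)
 h(c) = sqrt(C1 + c^2)


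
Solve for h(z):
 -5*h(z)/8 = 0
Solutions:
 h(z) = 0


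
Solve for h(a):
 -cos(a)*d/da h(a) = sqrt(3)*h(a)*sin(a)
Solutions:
 h(a) = C1*cos(a)^(sqrt(3))


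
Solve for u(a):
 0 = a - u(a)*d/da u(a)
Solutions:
 u(a) = -sqrt(C1 + a^2)
 u(a) = sqrt(C1 + a^2)


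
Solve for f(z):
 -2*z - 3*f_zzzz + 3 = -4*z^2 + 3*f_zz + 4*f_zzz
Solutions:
 f(z) = C1 + C2*z + z^4/9 - 19*z^3/27 + 107*z^2/54 + (C3*sin(sqrt(5)*z/3) + C4*cos(sqrt(5)*z/3))*exp(-2*z/3)


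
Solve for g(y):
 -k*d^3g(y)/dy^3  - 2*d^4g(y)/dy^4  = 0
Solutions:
 g(y) = C1 + C2*y + C3*y^2 + C4*exp(-k*y/2)


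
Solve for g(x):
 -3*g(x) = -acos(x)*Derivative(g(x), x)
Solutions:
 g(x) = C1*exp(3*Integral(1/acos(x), x))


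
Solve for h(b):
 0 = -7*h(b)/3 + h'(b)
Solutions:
 h(b) = C1*exp(7*b/3)


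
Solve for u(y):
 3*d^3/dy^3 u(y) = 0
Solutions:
 u(y) = C1 + C2*y + C3*y^2


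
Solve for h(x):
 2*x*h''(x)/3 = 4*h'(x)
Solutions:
 h(x) = C1 + C2*x^7


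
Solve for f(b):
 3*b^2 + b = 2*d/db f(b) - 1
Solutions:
 f(b) = C1 + b^3/2 + b^2/4 + b/2


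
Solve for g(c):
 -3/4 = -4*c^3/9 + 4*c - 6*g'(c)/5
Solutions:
 g(c) = C1 - 5*c^4/54 + 5*c^2/3 + 5*c/8


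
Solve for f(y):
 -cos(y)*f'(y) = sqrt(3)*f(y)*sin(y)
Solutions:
 f(y) = C1*cos(y)^(sqrt(3))


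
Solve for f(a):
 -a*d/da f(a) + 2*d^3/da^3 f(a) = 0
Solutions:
 f(a) = C1 + Integral(C2*airyai(2^(2/3)*a/2) + C3*airybi(2^(2/3)*a/2), a)


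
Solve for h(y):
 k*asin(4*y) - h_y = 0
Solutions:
 h(y) = C1 + k*(y*asin(4*y) + sqrt(1 - 16*y^2)/4)


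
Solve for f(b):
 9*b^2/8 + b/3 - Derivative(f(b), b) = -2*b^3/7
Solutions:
 f(b) = C1 + b^4/14 + 3*b^3/8 + b^2/6


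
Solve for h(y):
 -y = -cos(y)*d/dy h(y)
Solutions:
 h(y) = C1 + Integral(y/cos(y), y)


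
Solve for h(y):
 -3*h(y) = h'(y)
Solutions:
 h(y) = C1*exp(-3*y)


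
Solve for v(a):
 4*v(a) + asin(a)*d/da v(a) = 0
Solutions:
 v(a) = C1*exp(-4*Integral(1/asin(a), a))


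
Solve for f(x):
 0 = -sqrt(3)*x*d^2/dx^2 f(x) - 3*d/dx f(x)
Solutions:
 f(x) = C1 + C2*x^(1 - sqrt(3))


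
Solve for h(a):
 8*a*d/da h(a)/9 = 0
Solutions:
 h(a) = C1


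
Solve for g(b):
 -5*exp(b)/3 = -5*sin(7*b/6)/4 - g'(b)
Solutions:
 g(b) = C1 + 5*exp(b)/3 + 15*cos(7*b/6)/14


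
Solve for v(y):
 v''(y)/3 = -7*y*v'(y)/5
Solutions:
 v(y) = C1 + C2*erf(sqrt(210)*y/10)


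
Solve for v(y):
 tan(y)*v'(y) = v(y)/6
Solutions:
 v(y) = C1*sin(y)^(1/6)


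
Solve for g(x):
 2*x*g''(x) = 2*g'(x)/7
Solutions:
 g(x) = C1 + C2*x^(8/7)


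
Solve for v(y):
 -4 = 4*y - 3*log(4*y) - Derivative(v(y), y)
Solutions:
 v(y) = C1 + 2*y^2 - 3*y*log(y) - y*log(64) + 7*y


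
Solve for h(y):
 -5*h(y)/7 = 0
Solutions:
 h(y) = 0


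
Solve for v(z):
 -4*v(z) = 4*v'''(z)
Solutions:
 v(z) = C3*exp(-z) + (C1*sin(sqrt(3)*z/2) + C2*cos(sqrt(3)*z/2))*exp(z/2)


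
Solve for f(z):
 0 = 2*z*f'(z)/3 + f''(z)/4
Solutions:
 f(z) = C1 + C2*erf(2*sqrt(3)*z/3)


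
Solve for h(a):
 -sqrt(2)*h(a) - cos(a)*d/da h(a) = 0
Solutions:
 h(a) = C1*(sin(a) - 1)^(sqrt(2)/2)/(sin(a) + 1)^(sqrt(2)/2)


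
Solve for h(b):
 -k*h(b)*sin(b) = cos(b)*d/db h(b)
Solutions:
 h(b) = C1*exp(k*log(cos(b)))


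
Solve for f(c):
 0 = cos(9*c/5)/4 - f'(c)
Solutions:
 f(c) = C1 + 5*sin(9*c/5)/36


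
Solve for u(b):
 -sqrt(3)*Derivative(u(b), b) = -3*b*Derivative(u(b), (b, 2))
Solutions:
 u(b) = C1 + C2*b^(sqrt(3)/3 + 1)


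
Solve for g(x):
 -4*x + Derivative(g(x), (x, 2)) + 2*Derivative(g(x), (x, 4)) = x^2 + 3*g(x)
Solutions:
 g(x) = C1*exp(-x) + C2*exp(x) + C3*sin(sqrt(6)*x/2) + C4*cos(sqrt(6)*x/2) - x^2/3 - 4*x/3 - 2/9


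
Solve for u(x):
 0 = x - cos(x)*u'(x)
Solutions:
 u(x) = C1 + Integral(x/cos(x), x)


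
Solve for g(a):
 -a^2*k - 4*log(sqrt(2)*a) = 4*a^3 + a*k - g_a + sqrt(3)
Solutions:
 g(a) = C1 + a^4 + a^3*k/3 + a^2*k/2 + 4*a*log(a) - 4*a + a*log(4) + sqrt(3)*a


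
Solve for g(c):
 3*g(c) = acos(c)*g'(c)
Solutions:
 g(c) = C1*exp(3*Integral(1/acos(c), c))


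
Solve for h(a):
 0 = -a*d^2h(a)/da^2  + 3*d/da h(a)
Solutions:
 h(a) = C1 + C2*a^4


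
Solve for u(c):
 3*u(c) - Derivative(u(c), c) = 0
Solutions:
 u(c) = C1*exp(3*c)


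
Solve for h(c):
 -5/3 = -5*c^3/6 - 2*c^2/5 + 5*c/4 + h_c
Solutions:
 h(c) = C1 + 5*c^4/24 + 2*c^3/15 - 5*c^2/8 - 5*c/3


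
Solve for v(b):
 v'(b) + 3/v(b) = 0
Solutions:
 v(b) = -sqrt(C1 - 6*b)
 v(b) = sqrt(C1 - 6*b)


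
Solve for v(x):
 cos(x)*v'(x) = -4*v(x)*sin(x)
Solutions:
 v(x) = C1*cos(x)^4


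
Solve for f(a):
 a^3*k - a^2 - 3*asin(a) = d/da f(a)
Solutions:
 f(a) = C1 + a^4*k/4 - a^3/3 - 3*a*asin(a) - 3*sqrt(1 - a^2)


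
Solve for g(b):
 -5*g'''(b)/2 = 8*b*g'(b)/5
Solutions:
 g(b) = C1 + Integral(C2*airyai(-2*10^(1/3)*b/5) + C3*airybi(-2*10^(1/3)*b/5), b)


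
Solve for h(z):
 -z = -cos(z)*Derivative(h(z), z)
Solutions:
 h(z) = C1 + Integral(z/cos(z), z)


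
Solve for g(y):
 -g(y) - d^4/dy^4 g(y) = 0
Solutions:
 g(y) = (C1*sin(sqrt(2)*y/2) + C2*cos(sqrt(2)*y/2))*exp(-sqrt(2)*y/2) + (C3*sin(sqrt(2)*y/2) + C4*cos(sqrt(2)*y/2))*exp(sqrt(2)*y/2)


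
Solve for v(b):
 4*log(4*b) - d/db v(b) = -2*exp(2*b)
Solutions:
 v(b) = C1 + 4*b*log(b) + 4*b*(-1 + 2*log(2)) + exp(2*b)


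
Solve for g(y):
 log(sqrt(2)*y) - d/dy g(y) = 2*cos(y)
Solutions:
 g(y) = C1 + y*log(y) - y + y*log(2)/2 - 2*sin(y)


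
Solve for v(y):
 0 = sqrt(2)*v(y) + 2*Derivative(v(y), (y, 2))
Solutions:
 v(y) = C1*sin(2^(3/4)*y/2) + C2*cos(2^(3/4)*y/2)


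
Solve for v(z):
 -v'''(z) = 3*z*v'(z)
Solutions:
 v(z) = C1 + Integral(C2*airyai(-3^(1/3)*z) + C3*airybi(-3^(1/3)*z), z)


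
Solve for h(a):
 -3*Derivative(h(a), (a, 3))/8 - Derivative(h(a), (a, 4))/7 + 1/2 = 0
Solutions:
 h(a) = C1 + C2*a + C3*a^2 + C4*exp(-21*a/8) + 2*a^3/9


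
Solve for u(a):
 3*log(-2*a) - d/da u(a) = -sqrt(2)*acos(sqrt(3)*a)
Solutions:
 u(a) = C1 + 3*a*log(-a) - 3*a + 3*a*log(2) + sqrt(2)*(a*acos(sqrt(3)*a) - sqrt(3)*sqrt(1 - 3*a^2)/3)


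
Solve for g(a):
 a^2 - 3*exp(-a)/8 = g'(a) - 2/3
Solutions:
 g(a) = C1 + a^3/3 + 2*a/3 + 3*exp(-a)/8


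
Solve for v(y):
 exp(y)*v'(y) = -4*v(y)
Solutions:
 v(y) = C1*exp(4*exp(-y))


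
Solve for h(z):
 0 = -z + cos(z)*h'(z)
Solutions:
 h(z) = C1 + Integral(z/cos(z), z)


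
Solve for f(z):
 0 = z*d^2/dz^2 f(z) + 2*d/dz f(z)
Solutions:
 f(z) = C1 + C2/z


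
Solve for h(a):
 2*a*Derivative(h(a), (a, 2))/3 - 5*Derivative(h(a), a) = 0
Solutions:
 h(a) = C1 + C2*a^(17/2)


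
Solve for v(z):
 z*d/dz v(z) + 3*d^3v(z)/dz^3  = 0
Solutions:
 v(z) = C1 + Integral(C2*airyai(-3^(2/3)*z/3) + C3*airybi(-3^(2/3)*z/3), z)


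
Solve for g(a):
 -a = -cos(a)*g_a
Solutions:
 g(a) = C1 + Integral(a/cos(a), a)


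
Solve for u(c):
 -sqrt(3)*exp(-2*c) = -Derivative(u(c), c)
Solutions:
 u(c) = C1 - sqrt(3)*exp(-2*c)/2


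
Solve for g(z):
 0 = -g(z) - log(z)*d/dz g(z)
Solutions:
 g(z) = C1*exp(-li(z))


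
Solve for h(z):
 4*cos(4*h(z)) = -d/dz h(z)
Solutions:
 h(z) = -asin((C1 + exp(32*z))/(C1 - exp(32*z)))/4 + pi/4
 h(z) = asin((C1 + exp(32*z))/(C1 - exp(32*z)))/4


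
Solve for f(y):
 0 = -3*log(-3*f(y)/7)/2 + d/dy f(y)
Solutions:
 -2*Integral(1/(log(-_y) - log(7) + log(3)), (_y, f(y)))/3 = C1 - y


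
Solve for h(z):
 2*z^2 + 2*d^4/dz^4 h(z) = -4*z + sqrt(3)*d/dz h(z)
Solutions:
 h(z) = C1 + C4*exp(2^(2/3)*3^(1/6)*z/2) + 2*sqrt(3)*z^3/9 + 2*sqrt(3)*z^2/3 + (C2*sin(6^(2/3)*z/4) + C3*cos(6^(2/3)*z/4))*exp(-2^(2/3)*3^(1/6)*z/4)


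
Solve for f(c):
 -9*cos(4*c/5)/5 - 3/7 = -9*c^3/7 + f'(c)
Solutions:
 f(c) = C1 + 9*c^4/28 - 3*c/7 - 9*sin(4*c/5)/4


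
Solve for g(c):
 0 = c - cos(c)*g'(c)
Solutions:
 g(c) = C1 + Integral(c/cos(c), c)


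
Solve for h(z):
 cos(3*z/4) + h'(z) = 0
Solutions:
 h(z) = C1 - 4*sin(3*z/4)/3


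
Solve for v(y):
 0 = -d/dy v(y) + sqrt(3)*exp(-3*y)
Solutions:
 v(y) = C1 - sqrt(3)*exp(-3*y)/3


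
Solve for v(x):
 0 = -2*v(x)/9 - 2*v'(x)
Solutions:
 v(x) = C1*exp(-x/9)


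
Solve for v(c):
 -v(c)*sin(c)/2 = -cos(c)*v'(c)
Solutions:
 v(c) = C1/sqrt(cos(c))


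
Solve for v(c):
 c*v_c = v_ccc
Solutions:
 v(c) = C1 + Integral(C2*airyai(c) + C3*airybi(c), c)


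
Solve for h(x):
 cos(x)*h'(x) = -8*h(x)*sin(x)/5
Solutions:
 h(x) = C1*cos(x)^(8/5)


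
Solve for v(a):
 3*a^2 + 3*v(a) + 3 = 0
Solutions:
 v(a) = -a^2 - 1


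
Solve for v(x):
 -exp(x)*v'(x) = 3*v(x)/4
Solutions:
 v(x) = C1*exp(3*exp(-x)/4)


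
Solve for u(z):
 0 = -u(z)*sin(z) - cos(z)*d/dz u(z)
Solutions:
 u(z) = C1*cos(z)


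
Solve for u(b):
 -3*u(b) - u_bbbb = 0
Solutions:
 u(b) = (C1*sin(sqrt(2)*3^(1/4)*b/2) + C2*cos(sqrt(2)*3^(1/4)*b/2))*exp(-sqrt(2)*3^(1/4)*b/2) + (C3*sin(sqrt(2)*3^(1/4)*b/2) + C4*cos(sqrt(2)*3^(1/4)*b/2))*exp(sqrt(2)*3^(1/4)*b/2)


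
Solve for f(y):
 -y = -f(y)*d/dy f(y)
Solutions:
 f(y) = -sqrt(C1 + y^2)
 f(y) = sqrt(C1 + y^2)


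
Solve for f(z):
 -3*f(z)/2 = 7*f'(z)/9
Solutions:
 f(z) = C1*exp(-27*z/14)


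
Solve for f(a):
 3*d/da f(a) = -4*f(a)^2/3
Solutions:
 f(a) = 9/(C1 + 4*a)


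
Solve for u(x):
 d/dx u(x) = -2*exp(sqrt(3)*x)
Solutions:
 u(x) = C1 - 2*sqrt(3)*exp(sqrt(3)*x)/3


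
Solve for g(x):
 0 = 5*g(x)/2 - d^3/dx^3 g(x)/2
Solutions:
 g(x) = C3*exp(5^(1/3)*x) + (C1*sin(sqrt(3)*5^(1/3)*x/2) + C2*cos(sqrt(3)*5^(1/3)*x/2))*exp(-5^(1/3)*x/2)
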